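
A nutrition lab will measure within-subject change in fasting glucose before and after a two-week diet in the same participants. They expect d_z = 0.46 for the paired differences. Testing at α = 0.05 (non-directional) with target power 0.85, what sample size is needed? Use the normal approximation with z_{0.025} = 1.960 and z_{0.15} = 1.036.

n = 43 pairs

For a paired (one-sample on differences) test: n = ((z_{α/2} + z_β) / d)².
z_{α/2} + z_β = 1.960 + 1.036 = 2.996.
n = (2.996 / 0.46)² = 6.513² = 42.42.
Round up.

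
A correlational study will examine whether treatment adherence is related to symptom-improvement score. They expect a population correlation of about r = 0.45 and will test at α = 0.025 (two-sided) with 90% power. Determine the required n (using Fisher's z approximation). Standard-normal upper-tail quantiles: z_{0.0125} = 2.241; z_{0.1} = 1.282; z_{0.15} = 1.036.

Fisher's z: C = ½·ln((1+r)/(1−r)) = ½·ln(2.6364) = 0.4847.
n = ((z_{α/2} + z_β)/C)² + 3.
(2.241 + 1.282) / 0.4847 = 3.523 / 0.4847 = 7.268.
n = 7.268² + 3 = 52.83 + 3 = 55.8.
Round up.

n = 56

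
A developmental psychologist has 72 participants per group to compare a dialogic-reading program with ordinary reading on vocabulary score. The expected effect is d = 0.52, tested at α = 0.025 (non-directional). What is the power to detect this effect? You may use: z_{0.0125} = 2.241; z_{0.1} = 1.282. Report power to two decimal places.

power ≈ 0.81

For two equal groups, power = Φ(d·√(n/2) − z_{α/2}).
d·√(n/2) = 0.52 × √(72/2) = 0.52 × 6.000 = 3.120.
z_β = 3.120 − 2.241 = 0.879.
Power = Φ(0.879) = 0.810.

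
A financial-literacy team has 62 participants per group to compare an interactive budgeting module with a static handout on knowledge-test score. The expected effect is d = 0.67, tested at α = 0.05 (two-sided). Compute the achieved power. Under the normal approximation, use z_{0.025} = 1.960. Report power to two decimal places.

For two equal groups, power = Φ(d·√(n/2) − z_{α/2}).
d·√(n/2) = 0.67 × √(62/2) = 0.67 × 5.568 = 3.730.
z_β = 3.730 − 1.960 = 1.770.
Power = Φ(1.770) = 0.962.

power ≈ 0.96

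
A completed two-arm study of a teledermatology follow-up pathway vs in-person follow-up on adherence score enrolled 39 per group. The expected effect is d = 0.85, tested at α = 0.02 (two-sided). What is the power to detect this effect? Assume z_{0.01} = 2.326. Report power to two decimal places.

power ≈ 0.92

For two equal groups, power = Φ(d·√(n/2) − z_{α/2}).
d·√(n/2) = 0.85 × √(39/2) = 0.85 × 4.416 = 3.753.
z_β = 3.753 − 2.326 = 1.427.
Power = Φ(1.427) = 0.923.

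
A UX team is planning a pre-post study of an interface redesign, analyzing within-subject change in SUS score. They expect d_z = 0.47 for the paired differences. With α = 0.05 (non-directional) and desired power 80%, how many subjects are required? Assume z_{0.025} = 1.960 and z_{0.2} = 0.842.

n = 36 pairs

For a paired (one-sample on differences) test: n = ((z_{α/2} + z_β) / d)².
z_{α/2} + z_β = 1.960 + 0.842 = 2.802.
n = (2.802 / 0.47)² = 5.962² = 35.54.
Round up.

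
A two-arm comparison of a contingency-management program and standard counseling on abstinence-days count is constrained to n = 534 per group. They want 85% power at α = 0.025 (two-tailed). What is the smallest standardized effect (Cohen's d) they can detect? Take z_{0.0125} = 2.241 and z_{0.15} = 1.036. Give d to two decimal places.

For two independent groups of n = 534 each: d_min = (z_{α/2} + z_β)·√(2/n).
z-sum = 2.241 + 1.036 = 3.277.
d_min = 3.277 × √(2/534) = 3.277 × 0.0612 = 0.201.

d_min ≈ 0.20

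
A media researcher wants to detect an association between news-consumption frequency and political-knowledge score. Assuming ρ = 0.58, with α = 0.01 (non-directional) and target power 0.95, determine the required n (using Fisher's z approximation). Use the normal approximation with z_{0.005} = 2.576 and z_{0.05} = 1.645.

n = 44

Fisher's z: C = ½·ln((1+r)/(1−r)) = ½·ln(3.7619) = 0.6625.
n = ((z_{α/2} + z_β)/C)² + 3.
(2.576 + 1.645) / 0.6625 = 4.221 / 0.6625 = 6.371.
n = 6.371² + 3 = 40.59 + 3 = 43.6.
Round up.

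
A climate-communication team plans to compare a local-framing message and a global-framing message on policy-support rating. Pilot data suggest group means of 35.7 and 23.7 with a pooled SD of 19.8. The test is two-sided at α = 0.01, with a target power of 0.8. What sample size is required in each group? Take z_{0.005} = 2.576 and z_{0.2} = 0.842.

n = 64 per group

Cohen's d = |M₁ − M₂| / SD_pooled = |35.7 − 23.7| / 19.8 = 12.0 / 19.8 = 0.606.
For two independent groups with equal n: n = 2·((z_{α/2} + z_β) / d)².
z_{α/2} + z_β = 2.576 + 0.842 = 3.418.
n = 2 × (3.418 / 0.606)² = 2 × 5.640² = 2 × 31.81 = 63.6.
Round up to the next whole participant.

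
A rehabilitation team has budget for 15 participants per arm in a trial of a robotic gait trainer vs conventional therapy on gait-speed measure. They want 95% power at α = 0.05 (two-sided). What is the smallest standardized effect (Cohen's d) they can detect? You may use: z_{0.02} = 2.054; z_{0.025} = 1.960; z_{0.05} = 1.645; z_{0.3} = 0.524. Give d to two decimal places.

d_min ≈ 1.32

For two independent groups of n = 15 each: d_min = (z_{α/2} + z_β)·√(2/n).
z-sum = 1.960 + 1.645 = 3.605.
d_min = 3.605 × √(2/15) = 3.605 × 0.3651 = 1.316.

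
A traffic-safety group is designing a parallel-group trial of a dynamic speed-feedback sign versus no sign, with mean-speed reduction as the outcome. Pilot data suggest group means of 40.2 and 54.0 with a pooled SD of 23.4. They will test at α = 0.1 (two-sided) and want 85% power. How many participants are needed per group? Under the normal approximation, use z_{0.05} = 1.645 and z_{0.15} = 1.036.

Cohen's d = |M₁ − M₂| / SD_pooled = |40.2 − 54.0| / 23.4 = 13.8 / 23.4 = 0.590.
For two independent groups with equal n: n = 2·((z_{α/2} + z_β) / d)².
z_{α/2} + z_β = 1.645 + 1.036 = 2.681.
n = 2 × (2.681 / 0.590)² = 2 × 4.544² = 2 × 20.65 = 41.3.
Round up to the next whole participant.

n = 42 per group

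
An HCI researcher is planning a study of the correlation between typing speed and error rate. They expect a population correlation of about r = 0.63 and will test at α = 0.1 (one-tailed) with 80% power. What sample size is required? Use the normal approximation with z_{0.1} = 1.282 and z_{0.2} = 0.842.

n = 12

Fisher's z: C = ½·ln((1+r)/(1−r)) = ½·ln(4.4054) = 0.7414.
n = ((z_{α} + z_β)/C)² + 3.
(1.282 + 0.842) / 0.7414 = 2.124 / 0.7414 = 2.865.
n = 2.865² + 3 = 8.21 + 3 = 11.2.
Round up.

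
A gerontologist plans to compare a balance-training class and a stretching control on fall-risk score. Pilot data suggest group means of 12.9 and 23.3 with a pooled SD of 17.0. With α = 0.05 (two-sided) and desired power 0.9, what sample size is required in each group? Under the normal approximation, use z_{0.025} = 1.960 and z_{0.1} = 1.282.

Cohen's d = |M₁ − M₂| / SD_pooled = |12.9 − 23.3| / 17.0 = 10.4 / 17.0 = 0.612.
For two independent groups with equal n: n = 2·((z_{α/2} + z_β) / d)².
z_{α/2} + z_β = 1.960 + 1.282 = 3.242.
n = 2 × (3.242 / 0.612)² = 2 × 5.297² = 2 × 28.06 = 56.1.
Round up to the next whole participant.

n = 57 per group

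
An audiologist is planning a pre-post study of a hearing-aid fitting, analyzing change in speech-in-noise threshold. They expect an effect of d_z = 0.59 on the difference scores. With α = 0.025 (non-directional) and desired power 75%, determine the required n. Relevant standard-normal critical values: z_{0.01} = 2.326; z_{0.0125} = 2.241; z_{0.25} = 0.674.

n = 25 pairs

For a paired (one-sample on differences) test: n = ((z_{α/2} + z_β) / d)².
z_{α/2} + z_β = 2.241 + 0.674 = 2.915.
n = (2.915 / 0.59)² = 4.941² = 24.41.
Round up.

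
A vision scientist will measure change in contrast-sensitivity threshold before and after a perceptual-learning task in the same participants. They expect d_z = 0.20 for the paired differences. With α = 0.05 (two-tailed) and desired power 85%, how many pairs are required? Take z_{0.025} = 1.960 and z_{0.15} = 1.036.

n = 225 pairs

For a paired (one-sample on differences) test: n = ((z_{α/2} + z_β) / d)².
z_{α/2} + z_β = 1.960 + 1.036 = 2.996.
n = (2.996 / 0.20)² = 14.980² = 224.40.
Round up.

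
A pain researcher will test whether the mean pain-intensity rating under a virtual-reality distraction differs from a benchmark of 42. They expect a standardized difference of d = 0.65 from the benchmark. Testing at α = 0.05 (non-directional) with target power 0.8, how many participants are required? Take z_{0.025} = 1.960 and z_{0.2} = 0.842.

For a one-sample test: n = ((z_{α/2} + z_β) / d)².
z_{α/2} + z_β = 1.960 + 0.842 = 2.802.
n = (2.802 / 0.65)² = 4.311² = 18.58.
Round up.

n = 19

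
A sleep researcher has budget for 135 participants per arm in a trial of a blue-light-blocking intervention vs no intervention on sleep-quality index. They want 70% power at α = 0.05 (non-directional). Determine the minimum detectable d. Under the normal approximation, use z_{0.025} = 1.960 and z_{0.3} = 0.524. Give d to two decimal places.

d_min ≈ 0.30

For two independent groups of n = 135 each: d_min = (z_{α/2} + z_β)·√(2/n).
z-sum = 1.960 + 0.524 = 2.484.
d_min = 2.484 × √(2/135) = 2.484 × 0.1217 = 0.302.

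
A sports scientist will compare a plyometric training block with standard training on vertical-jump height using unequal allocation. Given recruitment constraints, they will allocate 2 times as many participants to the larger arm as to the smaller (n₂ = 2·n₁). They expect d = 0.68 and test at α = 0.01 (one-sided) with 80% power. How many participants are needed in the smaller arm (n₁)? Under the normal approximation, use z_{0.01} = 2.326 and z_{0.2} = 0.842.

n₁ = 33

With allocation ratio k = n₂/n₁ = 2, Var(x̄₁−x̄₂) = σ²(1/n₁ + 1/(k·n₁)) = σ²·(k+1)/(k·n₁).
So n₁ = (1 + 1/k)·((z_{α} + z_β)/d)² = 1.500 × (3.168/0.68)².
n₁ = 1.500 × 21.70 = 32.6.
Round up: n₁ = 33, giving n₂ = 2 × 33 = 66.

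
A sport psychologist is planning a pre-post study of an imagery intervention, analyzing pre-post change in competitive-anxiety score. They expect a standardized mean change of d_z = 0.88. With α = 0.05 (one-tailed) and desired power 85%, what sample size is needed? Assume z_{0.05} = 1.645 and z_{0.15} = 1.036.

n = 10 pairs

For a paired (one-sample on differences) test: n = ((z_{α} + z_β) / d)².
z_{α} + z_β = 1.645 + 1.036 = 2.681.
n = (2.681 / 0.88)² = 3.047² = 9.28.
Round up.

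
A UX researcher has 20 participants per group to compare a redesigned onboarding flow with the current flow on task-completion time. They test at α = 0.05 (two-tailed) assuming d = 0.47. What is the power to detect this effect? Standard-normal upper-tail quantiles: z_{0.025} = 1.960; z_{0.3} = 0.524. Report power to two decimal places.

power ≈ 0.32

For two equal groups, power = Φ(d·√(n/2) − z_{α/2}).
d·√(n/2) = 0.47 × √(20/2) = 0.47 × 3.162 = 1.486.
z_β = 1.486 − 1.960 = -0.474.
Power = Φ(-0.474) = 0.318.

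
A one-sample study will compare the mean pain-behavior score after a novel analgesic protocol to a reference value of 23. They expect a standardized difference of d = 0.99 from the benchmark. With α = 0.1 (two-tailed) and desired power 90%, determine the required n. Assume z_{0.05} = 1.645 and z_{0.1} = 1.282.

n = 9

For a one-sample test: n = ((z_{α/2} + z_β) / d)².
z_{α/2} + z_β = 1.645 + 1.282 = 2.927.
n = (2.927 / 0.99)² = 2.957² = 8.74.
Round up.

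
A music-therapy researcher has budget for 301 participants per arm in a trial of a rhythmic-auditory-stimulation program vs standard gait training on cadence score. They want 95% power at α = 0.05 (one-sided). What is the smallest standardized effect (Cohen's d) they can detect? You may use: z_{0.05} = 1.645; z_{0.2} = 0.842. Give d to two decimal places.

d_min ≈ 0.27

For two independent groups of n = 301 each: d_min = (z_{α} + z_β)·√(2/n).
z-sum = 1.645 + 1.645 = 3.290.
d_min = 3.290 × √(2/301) = 3.290 × 0.0815 = 0.268.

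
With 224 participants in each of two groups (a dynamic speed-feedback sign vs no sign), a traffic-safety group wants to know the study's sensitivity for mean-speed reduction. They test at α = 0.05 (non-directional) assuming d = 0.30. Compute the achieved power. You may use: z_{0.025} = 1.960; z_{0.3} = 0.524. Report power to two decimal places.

power ≈ 0.89

For two equal groups, power = Φ(d·√(n/2) − z_{α/2}).
d·√(n/2) = 0.30 × √(224/2) = 0.30 × 10.583 = 3.175.
z_β = 3.175 − 1.960 = 1.215.
Power = Φ(1.215) = 0.888.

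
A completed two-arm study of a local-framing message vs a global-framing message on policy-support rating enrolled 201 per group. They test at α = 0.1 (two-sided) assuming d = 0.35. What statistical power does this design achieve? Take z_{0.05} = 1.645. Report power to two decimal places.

power ≈ 0.97

For two equal groups, power = Φ(d·√(n/2) − z_{α/2}).
d·√(n/2) = 0.35 × √(201/2) = 0.35 × 10.025 = 3.509.
z_β = 3.509 − 1.645 = 1.864.
Power = Φ(1.864) = 0.969.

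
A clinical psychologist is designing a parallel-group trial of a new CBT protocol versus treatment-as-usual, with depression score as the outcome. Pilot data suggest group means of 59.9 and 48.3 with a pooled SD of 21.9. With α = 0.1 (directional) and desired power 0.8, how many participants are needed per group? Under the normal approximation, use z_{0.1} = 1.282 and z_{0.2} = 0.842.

Cohen's d = |M₁ − M₂| / SD_pooled = |59.9 − 48.3| / 21.9 = 11.6 / 21.9 = 0.530.
For two independent groups with equal n: n = 2·((z_{α} + z_β) / d)².
z_{α} + z_β = 1.282 + 0.842 = 2.124.
n = 2 × (2.124 / 0.530)² = 2 × 4.008² = 2 × 16.06 = 32.1.
Round up to the next whole participant.

n = 33 per group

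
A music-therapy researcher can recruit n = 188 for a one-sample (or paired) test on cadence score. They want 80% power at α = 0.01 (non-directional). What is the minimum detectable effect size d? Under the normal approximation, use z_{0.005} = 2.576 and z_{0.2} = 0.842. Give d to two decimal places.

d_min ≈ 0.25

For a single sample (or paired design) of n = 188: d_min = (z_{α/2} + z_β)/√n.
z-sum = 2.576 + 0.842 = 3.418.
d_min = 3.418 / √188 = 3.418 / 13.711 = 0.249.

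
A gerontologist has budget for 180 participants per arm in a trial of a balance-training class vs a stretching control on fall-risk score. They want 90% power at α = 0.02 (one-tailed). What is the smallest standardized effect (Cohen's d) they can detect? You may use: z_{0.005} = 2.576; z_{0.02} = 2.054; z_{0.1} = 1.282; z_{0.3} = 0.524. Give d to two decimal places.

d_min ≈ 0.35

For two independent groups of n = 180 each: d_min = (z_{α} + z_β)·√(2/n).
z-sum = 2.054 + 1.282 = 3.336.
d_min = 3.336 × √(2/180) = 3.336 × 0.1054 = 0.352.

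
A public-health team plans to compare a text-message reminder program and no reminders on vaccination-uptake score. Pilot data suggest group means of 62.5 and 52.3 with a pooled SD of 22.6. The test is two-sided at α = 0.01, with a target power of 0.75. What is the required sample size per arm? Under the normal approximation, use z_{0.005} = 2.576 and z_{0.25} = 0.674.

Cohen's d = |M₁ − M₂| / SD_pooled = |62.5 − 52.3| / 22.6 = 10.2 / 22.6 = 0.451.
For two independent groups with equal n: n = 2·((z_{α/2} + z_β) / d)².
z_{α/2} + z_β = 2.576 + 0.674 = 3.250.
n = 2 × (3.250 / 0.451)² = 2 × 7.206² = 2 × 51.93 = 103.9.
Round up to the next whole participant.

n = 104 per group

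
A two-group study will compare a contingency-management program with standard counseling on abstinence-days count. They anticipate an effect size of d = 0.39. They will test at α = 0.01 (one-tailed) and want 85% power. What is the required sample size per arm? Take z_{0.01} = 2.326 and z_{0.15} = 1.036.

For two independent groups with equal n: n = 2·((z_{α} + z_β) / d)².
z_{α} + z_β = 2.326 + 1.036 = 3.362.
n = 2 × (3.362 / 0.39)² = 2 × 8.621² = 2 × 74.31 = 148.6.
Round up to the next whole participant.

n = 149 per group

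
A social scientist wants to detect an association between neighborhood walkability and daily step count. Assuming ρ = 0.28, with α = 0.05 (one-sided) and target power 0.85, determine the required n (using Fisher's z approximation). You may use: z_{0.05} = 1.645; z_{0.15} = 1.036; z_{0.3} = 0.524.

n = 90

Fisher's z: C = ½·ln((1+r)/(1−r)) = ½·ln(1.7778) = 0.2877.
n = ((z_{α} + z_β)/C)² + 3.
(1.645 + 1.036) / 0.2877 = 2.681 / 0.2877 = 9.319.
n = 9.319² + 3 = 86.84 + 3 = 89.8.
Round up.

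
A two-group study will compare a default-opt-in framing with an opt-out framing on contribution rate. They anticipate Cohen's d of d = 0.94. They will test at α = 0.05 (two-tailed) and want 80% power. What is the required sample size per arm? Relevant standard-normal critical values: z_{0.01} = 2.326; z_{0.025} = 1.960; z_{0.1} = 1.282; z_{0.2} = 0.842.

For two independent groups with equal n: n = 2·((z_{α/2} + z_β) / d)².
z_{α/2} + z_β = 1.960 + 0.842 = 2.802.
n = 2 × (2.802 / 0.94)² = 2 × 2.981² = 2 × 8.89 = 17.8.
Round up to the next whole participant.

n = 18 per group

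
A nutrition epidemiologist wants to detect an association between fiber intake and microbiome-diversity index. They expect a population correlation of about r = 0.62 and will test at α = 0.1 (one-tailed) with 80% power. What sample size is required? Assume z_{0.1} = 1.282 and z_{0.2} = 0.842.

n = 12

Fisher's z: C = ½·ln((1+r)/(1−r)) = ½·ln(4.2632) = 0.7250.
n = ((z_{α} + z_β)/C)² + 3.
(1.282 + 0.842) / 0.7250 = 2.124 / 0.7250 = 2.930.
n = 2.930² + 3 = 8.58 + 3 = 11.6.
Round up.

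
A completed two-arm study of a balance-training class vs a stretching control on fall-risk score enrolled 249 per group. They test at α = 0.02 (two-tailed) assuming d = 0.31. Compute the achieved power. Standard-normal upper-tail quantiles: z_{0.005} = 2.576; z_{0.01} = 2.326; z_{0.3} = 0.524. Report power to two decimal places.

power ≈ 0.87

For two equal groups, power = Φ(d·√(n/2) − z_{α/2}).
d·√(n/2) = 0.31 × √(249/2) = 0.31 × 11.158 = 3.459.
z_β = 3.459 − 2.326 = 1.133.
Power = Φ(1.133) = 0.871.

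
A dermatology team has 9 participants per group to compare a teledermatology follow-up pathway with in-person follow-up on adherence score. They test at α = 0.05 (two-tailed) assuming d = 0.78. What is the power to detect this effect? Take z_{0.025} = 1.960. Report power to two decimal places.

For two equal groups, power = Φ(d·√(n/2) − z_{α/2}).
d·√(n/2) = 0.78 × √(9/2) = 0.78 × 2.121 = 1.655.
z_β = 1.655 − 1.960 = -0.305.
Power = Φ(-0.305) = 0.380.

power ≈ 0.38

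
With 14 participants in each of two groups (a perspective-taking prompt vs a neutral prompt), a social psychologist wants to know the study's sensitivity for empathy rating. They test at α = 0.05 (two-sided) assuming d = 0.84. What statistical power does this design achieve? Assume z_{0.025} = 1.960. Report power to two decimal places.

power ≈ 0.60

For two equal groups, power = Φ(d·√(n/2) − z_{α/2}).
d·√(n/2) = 0.84 × √(14/2) = 0.84 × 2.646 = 2.222.
z_β = 2.222 − 1.960 = 0.262.
Power = Φ(0.262) = 0.604.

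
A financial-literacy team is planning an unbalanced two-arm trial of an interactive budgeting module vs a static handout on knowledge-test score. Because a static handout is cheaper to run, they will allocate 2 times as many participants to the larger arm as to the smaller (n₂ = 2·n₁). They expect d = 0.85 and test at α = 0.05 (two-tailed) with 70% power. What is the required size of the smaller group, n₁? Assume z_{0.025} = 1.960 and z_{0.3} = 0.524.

With allocation ratio k = n₂/n₁ = 2, Var(x̄₁−x̄₂) = σ²(1/n₁ + 1/(k·n₁)) = σ²·(k+1)/(k·n₁).
So n₁ = (1 + 1/k)·((z_{α/2} + z_β)/d)² = 1.500 × (2.484/0.85)².
n₁ = 1.500 × 8.54 = 12.8.
Round up: n₁ = 13, giving n₂ = 2 × 13 = 26.

n₁ = 13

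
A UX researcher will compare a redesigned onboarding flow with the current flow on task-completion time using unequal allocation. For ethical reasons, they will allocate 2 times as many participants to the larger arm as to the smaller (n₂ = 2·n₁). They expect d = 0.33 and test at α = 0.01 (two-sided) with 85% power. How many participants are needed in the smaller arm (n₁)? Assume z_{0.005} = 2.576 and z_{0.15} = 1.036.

With allocation ratio k = n₂/n₁ = 2, Var(x̄₁−x̄₂) = σ²(1/n₁ + 1/(k·n₁)) = σ²·(k+1)/(k·n₁).
So n₁ = (1 + 1/k)·((z_{α/2} + z_β)/d)² = 1.500 × (3.612/0.33)².
n₁ = 1.500 × 119.80 = 179.7.
Round up: n₁ = 180, giving n₂ = 2 × 180 = 360.

n₁ = 180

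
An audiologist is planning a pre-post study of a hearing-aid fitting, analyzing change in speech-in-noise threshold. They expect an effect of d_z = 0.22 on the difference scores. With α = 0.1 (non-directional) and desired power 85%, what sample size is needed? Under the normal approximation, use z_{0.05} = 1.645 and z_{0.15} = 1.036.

For a paired (one-sample on differences) test: n = ((z_{α/2} + z_β) / d)².
z_{α/2} + z_β = 1.645 + 1.036 = 2.681.
n = (2.681 / 0.22)² = 12.186² = 148.51.
Round up.

n = 149 pairs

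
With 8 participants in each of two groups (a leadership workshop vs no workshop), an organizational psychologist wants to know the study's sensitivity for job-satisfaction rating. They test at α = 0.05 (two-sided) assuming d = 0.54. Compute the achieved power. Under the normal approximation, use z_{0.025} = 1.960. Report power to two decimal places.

For two equal groups, power = Φ(d·√(n/2) − z_{α/2}).
d·√(n/2) = 0.54 × √(8/2) = 0.54 × 2.000 = 1.080.
z_β = 1.080 − 1.960 = -0.880.
Power = Φ(-0.880) = 0.189.

power ≈ 0.19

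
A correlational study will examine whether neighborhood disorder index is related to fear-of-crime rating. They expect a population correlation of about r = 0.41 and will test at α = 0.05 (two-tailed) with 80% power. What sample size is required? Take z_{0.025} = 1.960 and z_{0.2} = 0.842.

Fisher's z: C = ½·ln((1+r)/(1−r)) = ½·ln(2.3898) = 0.4356.
n = ((z_{α/2} + z_β)/C)² + 3.
(1.960 + 0.842) / 0.4356 = 2.802 / 0.4356 = 6.433.
n = 6.433² + 3 = 41.38 + 3 = 44.4.
Round up.

n = 45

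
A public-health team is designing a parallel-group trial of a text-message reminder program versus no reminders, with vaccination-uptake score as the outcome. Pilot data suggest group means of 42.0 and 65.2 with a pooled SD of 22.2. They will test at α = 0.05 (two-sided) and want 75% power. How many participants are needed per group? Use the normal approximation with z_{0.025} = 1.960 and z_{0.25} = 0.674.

Cohen's d = |M₁ − M₂| / SD_pooled = |42.0 − 65.2| / 22.2 = 23.2 / 22.2 = 1.045.
For two independent groups with equal n: n = 2·((z_{α/2} + z_β) / d)².
z_{α/2} + z_β = 1.960 + 0.674 = 2.634.
n = 2 × (2.634 / 1.045)² = 2 × 2.521² = 2 × 6.35 = 12.7.
Round up to the next whole participant.

n = 13 per group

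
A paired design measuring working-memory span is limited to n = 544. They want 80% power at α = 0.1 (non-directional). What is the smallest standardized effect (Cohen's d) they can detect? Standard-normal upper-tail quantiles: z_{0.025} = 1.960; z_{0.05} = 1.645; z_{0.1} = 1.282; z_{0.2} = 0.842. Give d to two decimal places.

d_min ≈ 0.11

For a single sample (or paired design) of n = 544: d_min = (z_{α/2} + z_β)/√n.
z-sum = 1.645 + 0.842 = 2.487.
d_min = 2.487 / √544 = 2.487 / 23.324 = 0.107.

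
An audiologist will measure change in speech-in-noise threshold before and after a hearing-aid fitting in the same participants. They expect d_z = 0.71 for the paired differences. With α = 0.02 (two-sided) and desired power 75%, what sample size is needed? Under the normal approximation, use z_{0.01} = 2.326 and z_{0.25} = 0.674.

n = 18 pairs

For a paired (one-sample on differences) test: n = ((z_{α/2} + z_β) / d)².
z_{α/2} + z_β = 2.326 + 0.674 = 3.000.
n = (3.000 / 0.71)² = 4.225² = 17.85.
Round up.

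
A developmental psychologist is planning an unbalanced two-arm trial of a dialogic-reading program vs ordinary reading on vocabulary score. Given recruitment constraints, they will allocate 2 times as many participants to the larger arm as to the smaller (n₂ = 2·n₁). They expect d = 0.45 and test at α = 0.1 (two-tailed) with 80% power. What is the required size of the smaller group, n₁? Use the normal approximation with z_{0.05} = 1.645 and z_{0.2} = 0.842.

n₁ = 46

With allocation ratio k = n₂/n₁ = 2, Var(x̄₁−x̄₂) = σ²(1/n₁ + 1/(k·n₁)) = σ²·(k+1)/(k·n₁).
So n₁ = (1 + 1/k)·((z_{α/2} + z_β)/d)² = 1.500 × (2.487/0.45)².
n₁ = 1.500 × 30.54 = 45.8.
Round up: n₁ = 46, giving n₂ = 2 × 46 = 92.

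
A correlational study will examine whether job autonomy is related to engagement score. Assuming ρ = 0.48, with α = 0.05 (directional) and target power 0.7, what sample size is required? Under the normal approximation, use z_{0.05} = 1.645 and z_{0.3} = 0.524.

n = 21

Fisher's z: C = ½·ln((1+r)/(1−r)) = ½·ln(2.8462) = 0.5230.
n = ((z_{α} + z_β)/C)² + 3.
(1.645 + 0.524) / 0.5230 = 2.169 / 0.5230 = 4.147.
n = 4.147² + 3 = 17.20 + 3 = 20.2.
Round up.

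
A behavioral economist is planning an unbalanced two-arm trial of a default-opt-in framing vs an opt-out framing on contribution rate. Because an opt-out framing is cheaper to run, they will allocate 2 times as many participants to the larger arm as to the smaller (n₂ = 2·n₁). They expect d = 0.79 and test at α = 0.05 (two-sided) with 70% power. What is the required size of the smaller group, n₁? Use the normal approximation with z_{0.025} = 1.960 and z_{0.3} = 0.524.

With allocation ratio k = n₂/n₁ = 2, Var(x̄₁−x̄₂) = σ²(1/n₁ + 1/(k·n₁)) = σ²·(k+1)/(k·n₁).
So n₁ = (1 + 1/k)·((z_{α/2} + z_β)/d)² = 1.500 × (2.484/0.79)².
n₁ = 1.500 × 9.89 = 14.8.
Round up: n₁ = 15, giving n₂ = 2 × 15 = 30.

n₁ = 15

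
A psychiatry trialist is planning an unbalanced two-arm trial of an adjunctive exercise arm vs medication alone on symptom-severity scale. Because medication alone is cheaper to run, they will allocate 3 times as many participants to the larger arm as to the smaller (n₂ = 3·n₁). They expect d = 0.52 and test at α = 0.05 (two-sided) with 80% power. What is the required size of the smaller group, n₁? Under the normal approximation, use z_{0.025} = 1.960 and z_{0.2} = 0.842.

n₁ = 39

With allocation ratio k = n₂/n₁ = 3, Var(x̄₁−x̄₂) = σ²(1/n₁ + 1/(k·n₁)) = σ²·(k+1)/(k·n₁).
So n₁ = (1 + 1/k)·((z_{α/2} + z_β)/d)² = 1.333 × (2.802/0.52)².
n₁ = 1.333 × 29.04 = 38.7.
Round up: n₁ = 39, giving n₂ = 3 × 39 = 117.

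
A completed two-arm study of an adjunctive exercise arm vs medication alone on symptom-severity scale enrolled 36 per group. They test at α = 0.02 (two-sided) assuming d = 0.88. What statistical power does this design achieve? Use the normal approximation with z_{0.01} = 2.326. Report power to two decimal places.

power ≈ 0.92

For two equal groups, power = Φ(d·√(n/2) − z_{α/2}).
d·√(n/2) = 0.88 × √(36/2) = 0.88 × 4.243 = 3.734.
z_β = 3.734 − 2.326 = 1.408.
Power = Φ(1.408) = 0.920.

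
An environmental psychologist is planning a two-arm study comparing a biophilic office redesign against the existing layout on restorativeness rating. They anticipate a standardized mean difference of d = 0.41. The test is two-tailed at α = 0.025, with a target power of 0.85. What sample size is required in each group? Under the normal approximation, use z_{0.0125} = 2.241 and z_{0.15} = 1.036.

n = 128 per group

For two independent groups with equal n: n = 2·((z_{α/2} + z_β) / d)².
z_{α/2} + z_β = 2.241 + 1.036 = 3.277.
n = 2 × (3.277 / 0.41)² = 2 × 7.993² = 2 × 63.88 = 127.8.
Round up to the next whole participant.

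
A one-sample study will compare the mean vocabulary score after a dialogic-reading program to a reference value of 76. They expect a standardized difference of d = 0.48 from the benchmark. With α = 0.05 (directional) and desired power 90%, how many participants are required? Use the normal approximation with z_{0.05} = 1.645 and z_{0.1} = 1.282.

n = 38

For a one-sample test: n = ((z_{α} + z_β) / d)².
z_{α} + z_β = 1.645 + 1.282 = 2.927.
n = (2.927 / 0.48)² = 6.098² = 37.18.
Round up.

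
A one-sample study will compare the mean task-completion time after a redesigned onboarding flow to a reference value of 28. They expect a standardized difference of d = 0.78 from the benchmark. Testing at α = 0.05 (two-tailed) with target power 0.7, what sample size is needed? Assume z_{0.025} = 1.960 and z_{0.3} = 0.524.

n = 11

For a one-sample test: n = ((z_{α/2} + z_β) / d)².
z_{α/2} + z_β = 1.960 + 0.524 = 2.484.
n = (2.484 / 0.78)² = 3.185² = 10.14.
Round up.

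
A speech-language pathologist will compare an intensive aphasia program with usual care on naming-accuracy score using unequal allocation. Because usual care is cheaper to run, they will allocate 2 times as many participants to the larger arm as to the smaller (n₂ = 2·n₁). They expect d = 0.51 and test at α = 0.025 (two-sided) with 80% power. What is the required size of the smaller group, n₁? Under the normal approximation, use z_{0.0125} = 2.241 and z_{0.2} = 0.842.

With allocation ratio k = n₂/n₁ = 2, Var(x̄₁−x̄₂) = σ²(1/n₁ + 1/(k·n₁)) = σ²·(k+1)/(k·n₁).
So n₁ = (1 + 1/k)·((z_{α/2} + z_β)/d)² = 1.500 × (3.083/0.51)².
n₁ = 1.500 × 36.54 = 54.8.
Round up: n₁ = 55, giving n₂ = 2 × 55 = 110.

n₁ = 55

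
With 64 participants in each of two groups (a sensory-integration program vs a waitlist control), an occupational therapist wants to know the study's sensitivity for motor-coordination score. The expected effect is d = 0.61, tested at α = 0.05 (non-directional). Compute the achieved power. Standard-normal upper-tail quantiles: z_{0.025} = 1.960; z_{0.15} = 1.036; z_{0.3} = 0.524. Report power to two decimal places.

For two equal groups, power = Φ(d·√(n/2) − z_{α/2}).
d·√(n/2) = 0.61 × √(64/2) = 0.61 × 5.657 = 3.451.
z_β = 3.451 − 1.960 = 1.491.
Power = Φ(1.491) = 0.932.

power ≈ 0.93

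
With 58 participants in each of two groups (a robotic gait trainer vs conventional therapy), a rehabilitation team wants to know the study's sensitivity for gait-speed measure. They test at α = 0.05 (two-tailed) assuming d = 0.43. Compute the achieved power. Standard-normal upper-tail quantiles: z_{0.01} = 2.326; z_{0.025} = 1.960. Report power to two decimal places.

power ≈ 0.64

For two equal groups, power = Φ(d·√(n/2) − z_{α/2}).
d·√(n/2) = 0.43 × √(58/2) = 0.43 × 5.385 = 2.316.
z_β = 2.316 − 1.960 = 0.356.
Power = Φ(0.356) = 0.639.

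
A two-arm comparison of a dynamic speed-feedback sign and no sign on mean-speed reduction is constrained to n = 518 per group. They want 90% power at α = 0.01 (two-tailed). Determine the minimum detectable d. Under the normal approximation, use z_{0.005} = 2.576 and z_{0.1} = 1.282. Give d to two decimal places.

For two independent groups of n = 518 each: d_min = (z_{α/2} + z_β)·√(2/n).
z-sum = 2.576 + 1.282 = 3.858.
d_min = 3.858 × √(2/518) = 3.858 × 0.0621 = 0.240.

d_min ≈ 0.24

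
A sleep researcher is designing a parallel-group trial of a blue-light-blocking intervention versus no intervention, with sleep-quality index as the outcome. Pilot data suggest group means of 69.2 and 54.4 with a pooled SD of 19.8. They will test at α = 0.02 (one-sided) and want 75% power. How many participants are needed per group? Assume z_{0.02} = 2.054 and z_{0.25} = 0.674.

Cohen's d = |M₁ − M₂| / SD_pooled = |69.2 − 54.4| / 19.8 = 14.8 / 19.8 = 0.747.
For two independent groups with equal n: n = 2·((z_{α} + z_β) / d)².
z_{α} + z_β = 2.054 + 0.674 = 2.728.
n = 2 × (2.728 / 0.747)² = 2 × 3.652² = 2 × 13.34 = 26.7.
Round up to the next whole participant.

n = 27 per group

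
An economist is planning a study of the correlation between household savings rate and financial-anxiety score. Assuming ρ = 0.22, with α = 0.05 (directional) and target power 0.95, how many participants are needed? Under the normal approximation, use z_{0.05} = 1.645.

Fisher's z: C = ½·ln((1+r)/(1−r)) = ½·ln(1.5641) = 0.2237.
n = ((z_{α} + z_β)/C)² + 3.
(1.645 + 1.645) / 0.2237 = 3.290 / 0.2237 = 14.707.
n = 14.707² + 3 = 216.30 + 3 = 219.3.
Round up.

n = 220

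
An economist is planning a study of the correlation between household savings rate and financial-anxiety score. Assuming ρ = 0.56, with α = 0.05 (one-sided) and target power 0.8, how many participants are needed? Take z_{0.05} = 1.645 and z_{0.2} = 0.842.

n = 19

Fisher's z: C = ½·ln((1+r)/(1−r)) = ½·ln(3.5455) = 0.6328.
n = ((z_{α} + z_β)/C)² + 3.
(1.645 + 0.842) / 0.6328 = 2.487 / 0.6328 = 3.930.
n = 3.930² + 3 = 15.45 + 3 = 18.4.
Round up.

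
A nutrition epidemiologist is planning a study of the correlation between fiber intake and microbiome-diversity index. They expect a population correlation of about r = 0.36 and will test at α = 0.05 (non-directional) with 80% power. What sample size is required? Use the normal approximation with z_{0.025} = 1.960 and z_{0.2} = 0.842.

n = 59

Fisher's z: C = ½·ln((1+r)/(1−r)) = ½·ln(2.1250) = 0.3769.
n = ((z_{α/2} + z_β)/C)² + 3.
(1.960 + 0.842) / 0.3769 = 2.802 / 0.3769 = 7.434.
n = 7.434² + 3 = 55.27 + 3 = 58.3.
Round up.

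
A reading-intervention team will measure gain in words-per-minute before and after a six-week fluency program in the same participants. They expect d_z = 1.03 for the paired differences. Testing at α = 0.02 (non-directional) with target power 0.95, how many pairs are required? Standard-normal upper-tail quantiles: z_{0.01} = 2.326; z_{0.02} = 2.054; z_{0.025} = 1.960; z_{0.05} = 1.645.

n = 15 pairs

For a paired (one-sample on differences) test: n = ((z_{α/2} + z_β) / d)².
z_{α/2} + z_β = 2.326 + 1.645 = 3.971.
n = (3.971 / 1.03)² = 3.855² = 14.86.
Round up.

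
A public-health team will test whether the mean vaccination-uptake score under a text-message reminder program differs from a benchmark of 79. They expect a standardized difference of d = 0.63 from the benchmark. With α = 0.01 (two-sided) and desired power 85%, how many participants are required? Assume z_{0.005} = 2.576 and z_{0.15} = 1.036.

n = 33

For a one-sample test: n = ((z_{α/2} + z_β) / d)².
z_{α/2} + z_β = 2.576 + 1.036 = 3.612.
n = (3.612 / 0.63)² = 5.733² = 32.87.
Round up.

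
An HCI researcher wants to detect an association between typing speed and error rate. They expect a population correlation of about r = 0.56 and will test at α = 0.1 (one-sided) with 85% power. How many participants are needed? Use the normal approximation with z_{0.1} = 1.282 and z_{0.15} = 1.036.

Fisher's z: C = ½·ln((1+r)/(1−r)) = ½·ln(3.5455) = 0.6328.
n = ((z_{α} + z_β)/C)² + 3.
(1.282 + 1.036) / 0.6328 = 2.318 / 0.6328 = 3.663.
n = 3.663² + 3 = 13.42 + 3 = 16.4.
Round up.

n = 17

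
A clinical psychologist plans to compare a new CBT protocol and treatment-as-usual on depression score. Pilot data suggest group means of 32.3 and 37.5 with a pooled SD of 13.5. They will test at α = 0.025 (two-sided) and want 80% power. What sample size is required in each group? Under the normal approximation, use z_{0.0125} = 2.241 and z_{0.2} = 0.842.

n = 129 per group

Cohen's d = |M₁ − M₂| / SD_pooled = |32.3 − 37.5| / 13.5 = 5.2 / 13.5 = 0.385.
For two independent groups with equal n: n = 2·((z_{α/2} + z_β) / d)².
z_{α/2} + z_β = 2.241 + 0.842 = 3.083.
n = 2 × (3.083 / 0.385)² = 2 × 8.008² = 2 × 64.12 = 128.2.
Round up to the next whole participant.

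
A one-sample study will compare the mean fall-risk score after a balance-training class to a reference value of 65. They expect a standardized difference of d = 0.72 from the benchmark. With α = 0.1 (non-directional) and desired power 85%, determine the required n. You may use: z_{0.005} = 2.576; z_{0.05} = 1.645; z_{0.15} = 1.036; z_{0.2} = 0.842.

For a one-sample test: n = ((z_{α/2} + z_β) / d)².
z_{α/2} + z_β = 1.645 + 1.036 = 2.681.
n = (2.681 / 0.72)² = 3.724² = 13.87.
Round up.

n = 14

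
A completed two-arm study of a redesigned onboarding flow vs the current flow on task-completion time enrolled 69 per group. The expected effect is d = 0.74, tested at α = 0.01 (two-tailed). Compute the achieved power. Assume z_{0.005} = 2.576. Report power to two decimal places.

For two equal groups, power = Φ(d·√(n/2) − z_{α/2}).
d·√(n/2) = 0.74 × √(69/2) = 0.74 × 5.874 = 4.347.
z_β = 4.347 − 2.576 = 1.771.
Power = Φ(1.771) = 0.962.

power ≈ 0.96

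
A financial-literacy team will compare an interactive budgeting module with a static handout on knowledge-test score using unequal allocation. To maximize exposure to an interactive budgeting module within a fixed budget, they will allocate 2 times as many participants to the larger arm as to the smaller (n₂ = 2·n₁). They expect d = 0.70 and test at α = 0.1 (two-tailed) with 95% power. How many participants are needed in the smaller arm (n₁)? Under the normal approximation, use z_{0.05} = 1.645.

n₁ = 34

With allocation ratio k = n₂/n₁ = 2, Var(x̄₁−x̄₂) = σ²(1/n₁ + 1/(k·n₁)) = σ²·(k+1)/(k·n₁).
So n₁ = (1 + 1/k)·((z_{α/2} + z_β)/d)² = 1.500 × (3.290/0.70)².
n₁ = 1.500 × 22.09 = 33.1.
Round up: n₁ = 34, giving n₂ = 2 × 34 = 68.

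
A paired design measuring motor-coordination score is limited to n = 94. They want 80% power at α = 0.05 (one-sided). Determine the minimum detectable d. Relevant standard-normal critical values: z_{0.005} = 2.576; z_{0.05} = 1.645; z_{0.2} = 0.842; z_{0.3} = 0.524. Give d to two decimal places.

d_min ≈ 0.26

For a single sample (or paired design) of n = 94: d_min = (z_{α} + z_β)/√n.
z-sum = 1.645 + 0.842 = 2.487.
d_min = 2.487 / √94 = 2.487 / 9.695 = 0.257.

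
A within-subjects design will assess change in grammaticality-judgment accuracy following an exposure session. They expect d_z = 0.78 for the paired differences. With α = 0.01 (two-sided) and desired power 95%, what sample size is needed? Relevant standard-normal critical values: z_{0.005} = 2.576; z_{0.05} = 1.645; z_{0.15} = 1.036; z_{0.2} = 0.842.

n = 30 pairs

For a paired (one-sample on differences) test: n = ((z_{α/2} + z_β) / d)².
z_{α/2} + z_β = 2.576 + 1.645 = 4.221.
n = (4.221 / 0.78)² = 5.412² = 29.28.
Round up.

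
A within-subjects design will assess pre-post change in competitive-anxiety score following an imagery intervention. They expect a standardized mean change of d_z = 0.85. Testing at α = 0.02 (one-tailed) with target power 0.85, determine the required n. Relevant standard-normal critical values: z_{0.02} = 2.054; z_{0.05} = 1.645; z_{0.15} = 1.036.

n = 14 pairs

For a paired (one-sample on differences) test: n = ((z_{α} + z_β) / d)².
z_{α} + z_β = 2.054 + 1.036 = 3.090.
n = (3.090 / 0.85)² = 3.635² = 13.22.
Round up.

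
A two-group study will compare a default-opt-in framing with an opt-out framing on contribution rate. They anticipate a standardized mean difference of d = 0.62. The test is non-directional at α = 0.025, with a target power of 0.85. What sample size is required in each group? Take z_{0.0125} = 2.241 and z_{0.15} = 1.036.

n = 56 per group

For two independent groups with equal n: n = 2·((z_{α/2} + z_β) / d)².
z_{α/2} + z_β = 2.241 + 1.036 = 3.277.
n = 2 × (3.277 / 0.62)² = 2 × 5.285² = 2 × 27.94 = 55.9.
Round up to the next whole participant.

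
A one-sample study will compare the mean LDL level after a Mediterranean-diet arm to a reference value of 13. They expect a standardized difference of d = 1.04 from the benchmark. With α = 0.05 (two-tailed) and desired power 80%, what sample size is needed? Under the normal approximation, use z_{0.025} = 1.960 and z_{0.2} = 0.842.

For a one-sample test: n = ((z_{α/2} + z_β) / d)².
z_{α/2} + z_β = 1.960 + 0.842 = 2.802.
n = (2.802 / 1.04)² = 2.694² = 7.26.
Round up.

n = 8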